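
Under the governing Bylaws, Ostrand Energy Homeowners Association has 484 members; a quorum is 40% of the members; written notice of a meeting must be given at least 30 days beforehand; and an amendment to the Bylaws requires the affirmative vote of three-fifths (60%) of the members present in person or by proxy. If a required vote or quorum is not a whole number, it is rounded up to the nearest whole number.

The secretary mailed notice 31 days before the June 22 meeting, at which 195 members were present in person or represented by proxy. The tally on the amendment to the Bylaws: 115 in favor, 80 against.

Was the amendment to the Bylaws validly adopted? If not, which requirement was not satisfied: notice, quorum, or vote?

Invalid — vote requirement not satisfied.

Notice: 31 days given; 30 required. Satisfied.
Quorum: 40% of 484 = 193.60, rounded up to 194; 195 present. Satisfied.
Vote: requires three-fifths of those present (195); 3/5 of 195 = 117, so 117 needed; 115 in favor. Not satisfied.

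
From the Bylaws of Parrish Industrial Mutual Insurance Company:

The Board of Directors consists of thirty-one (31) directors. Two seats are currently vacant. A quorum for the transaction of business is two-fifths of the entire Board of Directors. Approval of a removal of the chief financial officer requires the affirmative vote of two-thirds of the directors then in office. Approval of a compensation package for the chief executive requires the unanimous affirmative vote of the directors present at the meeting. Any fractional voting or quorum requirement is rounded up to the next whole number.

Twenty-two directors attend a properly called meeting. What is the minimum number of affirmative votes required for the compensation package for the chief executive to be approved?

The compensation package for the chief executive requires the unanimous vote of the directors present (22).
Unanimous means all 22.

22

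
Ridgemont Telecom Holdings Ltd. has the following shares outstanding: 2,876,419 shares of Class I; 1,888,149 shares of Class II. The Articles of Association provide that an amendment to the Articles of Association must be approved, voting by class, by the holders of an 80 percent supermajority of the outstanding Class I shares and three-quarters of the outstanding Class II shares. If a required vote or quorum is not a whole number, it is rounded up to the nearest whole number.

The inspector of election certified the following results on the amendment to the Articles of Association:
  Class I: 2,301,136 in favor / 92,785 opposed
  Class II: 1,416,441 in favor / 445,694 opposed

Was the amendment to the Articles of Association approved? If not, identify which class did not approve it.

Class I: 4/5 of 2876419 = 2301135.20, rounded up to 2301136; 2,301,136 required, 2,301,136 in favor — approved.
Class II: 3/4 of 1888149 = 1416111.75, rounded up to 1416112; 1,416,112 required, 1,416,441 in favor — approved.

Approved — every class gave the required vote.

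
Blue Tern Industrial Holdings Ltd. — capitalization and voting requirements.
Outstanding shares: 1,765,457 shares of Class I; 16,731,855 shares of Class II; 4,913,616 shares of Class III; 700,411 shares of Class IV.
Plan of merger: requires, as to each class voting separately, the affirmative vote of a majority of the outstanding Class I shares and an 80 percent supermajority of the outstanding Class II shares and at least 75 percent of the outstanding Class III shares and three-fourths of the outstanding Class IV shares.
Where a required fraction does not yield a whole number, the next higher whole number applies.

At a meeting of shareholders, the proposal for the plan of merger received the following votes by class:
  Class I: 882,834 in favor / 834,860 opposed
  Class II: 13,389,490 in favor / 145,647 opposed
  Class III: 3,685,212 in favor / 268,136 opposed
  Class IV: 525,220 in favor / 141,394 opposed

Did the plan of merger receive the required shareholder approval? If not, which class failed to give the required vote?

Not approved — the Class IV shares did not give the required vote.

Class I: a majority of 1765457 is 882729; 882,729 required, 882,834 in favor — approved.
Class II: 4/5 of 16731855 = 13385484; 13,385,484 required, 13,389,490 in favor — approved.
Class III: 3/4 of 4913616 = 3685212; 3,685,212 required, 3,685,212 in favor — approved.
Class IV: 3/4 of 700411 = 525308.25, rounded up to 525309; 525,309 required, 525,220 in favor — not approved.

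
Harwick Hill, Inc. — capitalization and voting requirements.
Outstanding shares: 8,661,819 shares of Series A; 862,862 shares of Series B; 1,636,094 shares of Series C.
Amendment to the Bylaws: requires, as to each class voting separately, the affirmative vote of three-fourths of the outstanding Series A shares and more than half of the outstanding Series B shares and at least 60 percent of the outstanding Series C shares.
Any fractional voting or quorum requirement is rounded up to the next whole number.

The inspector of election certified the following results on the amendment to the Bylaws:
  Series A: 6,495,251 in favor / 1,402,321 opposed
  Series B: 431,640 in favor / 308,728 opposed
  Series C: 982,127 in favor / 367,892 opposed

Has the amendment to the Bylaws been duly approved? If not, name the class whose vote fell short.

Series A: 3/4 of 8661819 = 6496364.25, rounded up to 6496365; 6,496,365 required, 6,495,251 in favor — not approved.
Series B: a majority of 862862 is 431432; 431,432 required, 431,640 in favor — approved.
Series C: 3/5 of 1636094 = 981656.40, rounded up to 981657; 981,657 required, 982,127 in favor — approved.

Not approved — the Series A shares did not give the required vote.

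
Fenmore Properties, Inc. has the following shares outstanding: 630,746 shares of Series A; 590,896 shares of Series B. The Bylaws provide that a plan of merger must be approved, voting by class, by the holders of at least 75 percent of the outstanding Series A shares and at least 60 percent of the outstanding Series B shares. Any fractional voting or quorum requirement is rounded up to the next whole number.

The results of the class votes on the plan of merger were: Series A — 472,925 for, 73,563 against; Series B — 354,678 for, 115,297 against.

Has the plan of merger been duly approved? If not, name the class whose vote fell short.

Series A: 3/4 of 630746 = 473059.50, rounded up to 473060; 473,060 required, 472,925 in favor — not approved.
Series B: 3/5 of 590896 = 354537.60, rounded up to 354538; 354,538 required, 354,678 in favor — approved.

Not approved — the Series A shares did not give the required vote.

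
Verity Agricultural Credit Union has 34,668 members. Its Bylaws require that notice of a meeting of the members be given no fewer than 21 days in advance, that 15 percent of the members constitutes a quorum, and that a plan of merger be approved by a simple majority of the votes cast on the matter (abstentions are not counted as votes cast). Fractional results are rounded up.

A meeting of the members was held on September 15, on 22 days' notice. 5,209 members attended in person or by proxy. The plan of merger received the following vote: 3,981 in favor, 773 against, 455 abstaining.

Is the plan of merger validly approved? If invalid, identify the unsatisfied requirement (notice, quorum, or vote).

Notice: 22 days given; 21 required. Satisfied.
Quorum: 15% of 34,668 = 5,200.20, rounded up to 5,201; 5,209 present. Satisfied.
Vote: requires a majority of the votes cast (5,209 − 455 abstaining = 4,754); a majority of 4754 is 2378, so 2,378 needed; 3,981 in favor. Satisfied.

Valid — all requirements satisfied.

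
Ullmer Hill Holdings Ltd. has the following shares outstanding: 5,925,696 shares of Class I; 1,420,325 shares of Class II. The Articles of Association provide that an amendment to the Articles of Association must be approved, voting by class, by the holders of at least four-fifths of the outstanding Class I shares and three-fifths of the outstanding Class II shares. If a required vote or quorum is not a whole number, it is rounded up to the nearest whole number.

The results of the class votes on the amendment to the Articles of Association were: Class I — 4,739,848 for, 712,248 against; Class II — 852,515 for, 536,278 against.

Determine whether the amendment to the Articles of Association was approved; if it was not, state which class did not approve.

Not approved — the Class I shares did not give the required vote.

Class I: 4/5 of 5925696 = 4740556.80, rounded up to 4740557; 4,740,557 required, 4,739,848 in favor — not approved.
Class II: 3/5 of 1420325 = 852195; 852,195 required, 852,515 in favor — approved.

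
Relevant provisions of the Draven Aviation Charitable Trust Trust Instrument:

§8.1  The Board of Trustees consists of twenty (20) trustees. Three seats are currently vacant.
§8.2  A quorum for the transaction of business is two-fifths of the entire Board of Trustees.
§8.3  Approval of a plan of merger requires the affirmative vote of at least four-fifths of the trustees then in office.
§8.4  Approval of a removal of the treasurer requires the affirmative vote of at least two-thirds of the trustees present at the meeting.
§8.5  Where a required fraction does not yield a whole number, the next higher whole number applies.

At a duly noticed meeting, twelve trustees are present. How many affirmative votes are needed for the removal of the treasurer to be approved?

The removal of the treasurer requires two-thirds of the trustees present (12).
2/3 of 12 = 8.

8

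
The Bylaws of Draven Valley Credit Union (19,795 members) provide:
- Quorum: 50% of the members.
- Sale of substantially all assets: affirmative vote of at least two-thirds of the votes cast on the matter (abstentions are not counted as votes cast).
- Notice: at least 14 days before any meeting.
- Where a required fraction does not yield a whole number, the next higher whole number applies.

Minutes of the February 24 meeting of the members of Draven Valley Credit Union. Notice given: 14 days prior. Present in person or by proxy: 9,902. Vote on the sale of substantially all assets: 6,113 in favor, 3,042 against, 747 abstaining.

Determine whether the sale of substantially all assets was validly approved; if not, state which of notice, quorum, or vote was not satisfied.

Notice: 14 days given; 14 required. Satisfied.
Quorum: 50% of 19,795 = 9,897.50, rounded up to 9,898; 9,902 present. Satisfied.
Vote: requires two-thirds of the votes cast (9,902 − 747 abstaining = 9,155); 2/3 of 9155 = 6103.33, rounded up to 6104, so 6,104 needed; 6,113 in favor. Satisfied.

Valid — all requirements satisfied.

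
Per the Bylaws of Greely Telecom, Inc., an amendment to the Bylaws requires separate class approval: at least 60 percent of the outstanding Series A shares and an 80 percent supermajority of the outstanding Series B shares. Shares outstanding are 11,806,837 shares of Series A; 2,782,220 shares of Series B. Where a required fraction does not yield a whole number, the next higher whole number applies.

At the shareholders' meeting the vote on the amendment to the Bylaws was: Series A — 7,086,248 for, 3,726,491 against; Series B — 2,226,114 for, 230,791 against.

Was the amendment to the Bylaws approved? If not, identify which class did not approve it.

Approved — every class gave the required vote.

Series A: 3/5 of 11806837 = 7084102.20, rounded up to 7084103; 7,084,103 required, 7,086,248 in favor — approved.
Series B: 4/5 of 2782220 = 2225776; 2,225,776 required, 2,226,114 in favor — approved.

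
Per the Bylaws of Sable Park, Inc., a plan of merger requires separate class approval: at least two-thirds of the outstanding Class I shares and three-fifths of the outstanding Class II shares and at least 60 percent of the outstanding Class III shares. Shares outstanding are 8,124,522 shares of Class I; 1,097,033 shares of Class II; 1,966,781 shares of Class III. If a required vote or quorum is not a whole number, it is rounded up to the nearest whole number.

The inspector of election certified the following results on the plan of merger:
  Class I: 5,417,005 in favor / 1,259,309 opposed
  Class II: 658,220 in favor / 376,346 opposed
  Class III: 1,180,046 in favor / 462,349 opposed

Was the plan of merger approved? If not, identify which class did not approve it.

Not approved — the Class III shares did not give the required vote.

Class I: 2/3 of 8124522 = 5416348; 5,416,348 required, 5,417,005 in favor — approved.
Class II: 3/5 of 1097033 = 658219.80, rounded up to 658220; 658,220 required, 658,220 in favor — approved.
Class III: 3/5 of 1966781 = 1180068.60, rounded up to 1180069; 1,180,069 required, 1,180,046 in favor — not approved.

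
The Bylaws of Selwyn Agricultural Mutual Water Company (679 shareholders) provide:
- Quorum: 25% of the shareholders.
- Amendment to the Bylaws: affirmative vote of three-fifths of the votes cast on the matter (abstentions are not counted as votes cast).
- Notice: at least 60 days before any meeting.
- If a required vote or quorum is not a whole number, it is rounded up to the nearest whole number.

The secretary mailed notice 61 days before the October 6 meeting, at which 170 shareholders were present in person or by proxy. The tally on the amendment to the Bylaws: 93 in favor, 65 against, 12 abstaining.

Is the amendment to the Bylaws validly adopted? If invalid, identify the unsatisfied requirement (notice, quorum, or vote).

Notice: 61 days given; 60 required. Satisfied.
Quorum: 25% of 679 = 169.75, rounded up to 170; 170 present. Satisfied.
Vote: requires three-fifths of the votes cast (170 − 12 abstaining = 158); 3/5 of 158 = 94.80, rounded up to 95, so 95 needed; 93 in favor. Not satisfied.

Invalid — vote requirement not satisfied.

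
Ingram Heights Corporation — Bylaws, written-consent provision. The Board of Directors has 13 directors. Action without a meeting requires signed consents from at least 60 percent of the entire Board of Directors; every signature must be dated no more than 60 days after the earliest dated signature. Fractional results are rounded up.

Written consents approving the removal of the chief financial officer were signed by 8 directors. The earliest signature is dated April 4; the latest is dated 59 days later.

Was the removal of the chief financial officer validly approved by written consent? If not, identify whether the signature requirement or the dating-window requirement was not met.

Signatures required: at least 60 percent of 13 — 3/5 of 13 = 7.80, rounded up to 8, so 8 needed; 8 signed. Sufficient.
Dating window: the latest signature is 59 days after the earliest; the limit is 60 days. Within the window.

Effective — both the signature and dating-window requirements are satisfied.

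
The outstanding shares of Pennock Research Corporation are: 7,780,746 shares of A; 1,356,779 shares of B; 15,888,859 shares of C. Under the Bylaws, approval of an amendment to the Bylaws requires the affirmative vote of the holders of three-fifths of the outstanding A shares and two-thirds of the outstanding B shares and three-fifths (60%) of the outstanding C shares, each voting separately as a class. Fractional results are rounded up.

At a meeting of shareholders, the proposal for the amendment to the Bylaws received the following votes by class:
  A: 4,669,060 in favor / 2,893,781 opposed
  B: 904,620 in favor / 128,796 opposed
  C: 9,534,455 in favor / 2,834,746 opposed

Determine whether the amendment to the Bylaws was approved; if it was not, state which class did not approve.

A: 3/5 of 7780746 = 4668447.60, rounded up to 4668448; 4,668,448 required, 4,669,060 in favor — approved.
B: 2/3 of 1356779 = 904519.33, rounded up to 904520; 904,520 required, 904,620 in favor — approved.
C: 3/5 of 15888859 = 9533315.40, rounded up to 9533316; 9,533,316 required, 9,534,455 in favor — approved.

Approved — every class gave the required vote.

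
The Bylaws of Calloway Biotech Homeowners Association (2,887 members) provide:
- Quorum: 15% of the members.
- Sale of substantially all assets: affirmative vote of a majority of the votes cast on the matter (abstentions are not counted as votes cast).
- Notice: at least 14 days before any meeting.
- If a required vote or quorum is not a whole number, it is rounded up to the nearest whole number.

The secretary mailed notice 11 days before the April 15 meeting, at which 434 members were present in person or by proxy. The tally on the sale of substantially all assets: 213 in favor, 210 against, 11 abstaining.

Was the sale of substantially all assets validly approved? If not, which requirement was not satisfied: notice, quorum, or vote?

Invalid — notice requirement not satisfied.

Notice: 11 days given; 14 required. Not satisfied.
Quorum: 15% of 2,887 = 433.05, rounded up to 434; 434 present. Satisfied.
Vote: requires a majority of the votes cast (434 − 11 abstaining = 423); a majority of 423 is 212, so 212 needed; 213 in favor. Satisfied.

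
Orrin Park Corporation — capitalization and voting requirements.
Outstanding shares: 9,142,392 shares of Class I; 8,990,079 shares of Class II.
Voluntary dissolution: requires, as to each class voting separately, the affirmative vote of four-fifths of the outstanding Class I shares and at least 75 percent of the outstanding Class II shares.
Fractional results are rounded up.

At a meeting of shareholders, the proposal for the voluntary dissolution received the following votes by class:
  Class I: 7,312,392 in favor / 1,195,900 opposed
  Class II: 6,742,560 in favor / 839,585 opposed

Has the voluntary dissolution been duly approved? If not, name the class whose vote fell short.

Class I: 4/5 of 9142392 = 7313913.60, rounded up to 7313914; 7,313,914 required, 7,312,392 in favor — not approved.
Class II: 3/4 of 8990079 = 6742559.25, rounded up to 6742560; 6,742,560 required, 6,742,560 in favor — approved.

Not approved — the Class I shares did not give the required vote.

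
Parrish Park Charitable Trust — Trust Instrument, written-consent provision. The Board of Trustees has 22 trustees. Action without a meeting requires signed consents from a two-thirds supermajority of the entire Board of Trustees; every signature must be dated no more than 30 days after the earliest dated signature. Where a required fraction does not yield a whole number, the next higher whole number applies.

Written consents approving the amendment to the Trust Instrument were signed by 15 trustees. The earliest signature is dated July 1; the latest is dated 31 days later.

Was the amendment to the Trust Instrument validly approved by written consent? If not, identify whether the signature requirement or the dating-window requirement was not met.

Signatures required: a two-thirds supermajority of 22 — 2/3 of 22 = 14.67, rounded up to 15, so 15 needed; 15 signed. Sufficient.
Dating window: the latest signature is 31 days after the earliest; the limit is 30 days. Outside the window.

Not effective — dating-window requirement not satisfied.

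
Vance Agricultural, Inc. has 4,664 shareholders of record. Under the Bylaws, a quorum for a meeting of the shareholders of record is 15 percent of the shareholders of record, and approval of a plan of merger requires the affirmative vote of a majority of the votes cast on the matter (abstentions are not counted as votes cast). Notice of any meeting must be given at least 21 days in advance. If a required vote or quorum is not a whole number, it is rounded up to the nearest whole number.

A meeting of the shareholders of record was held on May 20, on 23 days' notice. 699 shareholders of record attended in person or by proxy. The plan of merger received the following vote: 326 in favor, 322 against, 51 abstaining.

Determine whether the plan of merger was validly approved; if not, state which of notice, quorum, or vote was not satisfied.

Notice: 23 days given; 21 required. Satisfied.
Quorum: 15% of 4,664 = 699.60, rounded up to 700; 699 present. Not satisfied.
Vote: requires a majority of the votes cast (699 − 51 abstaining = 648); a majority of 648 is 325, so 325 needed; 326 in favor. Satisfied.

Invalid — quorum requirement not satisfied.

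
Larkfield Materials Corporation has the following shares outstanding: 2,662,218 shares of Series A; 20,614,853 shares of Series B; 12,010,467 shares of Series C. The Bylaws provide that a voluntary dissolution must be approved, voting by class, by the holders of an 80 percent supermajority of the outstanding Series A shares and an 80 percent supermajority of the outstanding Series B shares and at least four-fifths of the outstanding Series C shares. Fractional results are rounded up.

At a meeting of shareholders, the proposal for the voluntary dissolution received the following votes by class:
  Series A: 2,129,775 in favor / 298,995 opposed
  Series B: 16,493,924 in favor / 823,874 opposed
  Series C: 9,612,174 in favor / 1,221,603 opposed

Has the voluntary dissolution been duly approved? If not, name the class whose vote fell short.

Approved — every class gave the required vote.

Series A: 4/5 of 2662218 = 2129774.40, rounded up to 2129775; 2,129,775 required, 2,129,775 in favor — approved.
Series B: 4/5 of 20614853 = 16491882.40, rounded up to 16491883; 16,491,883 required, 16,493,924 in favor — approved.
Series C: 4/5 of 12010467 = 9608373.60, rounded up to 9608374; 9,608,374 required, 9,612,174 in favor — approved.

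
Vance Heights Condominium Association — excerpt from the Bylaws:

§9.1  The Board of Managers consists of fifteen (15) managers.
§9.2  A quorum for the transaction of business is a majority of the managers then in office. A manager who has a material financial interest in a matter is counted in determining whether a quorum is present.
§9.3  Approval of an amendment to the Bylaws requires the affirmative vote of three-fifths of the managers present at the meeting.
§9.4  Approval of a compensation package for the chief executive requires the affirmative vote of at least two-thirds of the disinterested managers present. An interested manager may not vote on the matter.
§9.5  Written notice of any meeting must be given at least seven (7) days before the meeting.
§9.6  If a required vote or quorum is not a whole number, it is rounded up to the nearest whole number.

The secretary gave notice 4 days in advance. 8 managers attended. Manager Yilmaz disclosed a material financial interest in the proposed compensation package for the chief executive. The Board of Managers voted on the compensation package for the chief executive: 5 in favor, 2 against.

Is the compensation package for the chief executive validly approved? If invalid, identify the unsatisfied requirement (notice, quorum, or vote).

Notice: 4 days given; 7 required (4 < 7). Not satisfied.
Quorum: 8 present (interested managers count toward quorum); quorum is 8. Satisfied.
Vote: the compensation package for the chief executive requires two-thirds of the disinterested managers present (8 − 1 = 7). 2/3 of 7 = 4.67, rounded up to 5, so 5 affirmative votes are needed; 5 voted in favor. Satisfied.

Invalid — notice requirement not satisfied.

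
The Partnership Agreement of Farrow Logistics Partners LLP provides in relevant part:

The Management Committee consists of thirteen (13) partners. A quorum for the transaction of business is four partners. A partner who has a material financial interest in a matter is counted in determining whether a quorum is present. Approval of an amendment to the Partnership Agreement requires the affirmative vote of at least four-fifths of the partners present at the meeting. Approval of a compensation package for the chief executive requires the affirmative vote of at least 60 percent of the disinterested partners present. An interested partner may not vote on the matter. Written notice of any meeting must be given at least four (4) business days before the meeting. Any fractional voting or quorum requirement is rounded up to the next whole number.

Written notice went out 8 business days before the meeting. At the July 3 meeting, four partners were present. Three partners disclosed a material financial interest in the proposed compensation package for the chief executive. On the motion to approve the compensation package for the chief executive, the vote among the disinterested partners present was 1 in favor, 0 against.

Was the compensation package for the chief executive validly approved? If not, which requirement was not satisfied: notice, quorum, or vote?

Notice: 8 business days given; 4 required (8 ≥ 4). Satisfied.
Quorum: 4 present (interested partners count toward quorum); quorum is 4. Satisfied.
Vote: the compensation package for the chief executive requires three-fifths of the disinterested partners present (4 − 3 = 1). 3/5 of 1 = 0.60, rounded up to 1, so 1 affirmative vote is needed; 1 voted in favor. Satisfied.

Valid — all requirements satisfied.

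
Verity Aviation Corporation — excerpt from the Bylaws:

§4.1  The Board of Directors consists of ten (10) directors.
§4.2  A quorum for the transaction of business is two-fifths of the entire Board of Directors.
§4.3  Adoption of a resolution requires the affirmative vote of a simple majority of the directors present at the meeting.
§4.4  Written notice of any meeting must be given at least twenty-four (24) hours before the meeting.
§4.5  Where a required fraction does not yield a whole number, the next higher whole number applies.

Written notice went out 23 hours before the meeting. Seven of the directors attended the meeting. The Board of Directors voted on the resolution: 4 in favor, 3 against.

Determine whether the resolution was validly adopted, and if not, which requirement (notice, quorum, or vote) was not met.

Notice: 23 hours given; 24 required (23 < 24). Not satisfied.
Quorum: 7 present; quorum is 4. Satisfied.
Vote: the resolution requires a majority of the directors present (7). A majority of 7 is 4, so 4 affirmative votes are needed; 4 voted in favor. Satisfied.

Invalid — notice requirement not satisfied.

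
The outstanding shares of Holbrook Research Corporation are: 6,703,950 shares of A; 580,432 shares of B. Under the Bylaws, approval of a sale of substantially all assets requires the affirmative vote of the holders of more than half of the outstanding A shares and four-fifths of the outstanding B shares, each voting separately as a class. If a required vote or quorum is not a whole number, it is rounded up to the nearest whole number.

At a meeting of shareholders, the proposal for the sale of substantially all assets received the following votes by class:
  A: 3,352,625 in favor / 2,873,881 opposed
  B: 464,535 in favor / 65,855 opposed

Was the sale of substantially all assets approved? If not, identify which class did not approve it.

A: a majority of 6703950 is 3351976; 3,351,976 required, 3,352,625 in favor — approved.
B: 4/5 of 580432 = 464345.60, rounded up to 464346; 464,346 required, 464,535 in favor — approved.

Approved — every class gave the required vote.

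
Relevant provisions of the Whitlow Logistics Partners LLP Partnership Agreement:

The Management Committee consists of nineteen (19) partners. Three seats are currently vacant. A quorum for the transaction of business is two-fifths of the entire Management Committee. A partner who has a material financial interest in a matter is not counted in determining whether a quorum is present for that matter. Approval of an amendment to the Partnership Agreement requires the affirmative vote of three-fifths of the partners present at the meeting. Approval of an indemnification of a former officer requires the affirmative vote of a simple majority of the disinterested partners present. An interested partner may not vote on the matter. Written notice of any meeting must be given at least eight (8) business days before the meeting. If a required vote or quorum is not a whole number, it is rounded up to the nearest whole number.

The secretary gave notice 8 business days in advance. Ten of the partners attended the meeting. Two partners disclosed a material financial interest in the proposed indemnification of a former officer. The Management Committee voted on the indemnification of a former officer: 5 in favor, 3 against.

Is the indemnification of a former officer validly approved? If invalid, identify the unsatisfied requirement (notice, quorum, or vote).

Notice: 8 business days given; 8 required (8 ≥ 8). Satisfied.
Quorum: 10 present, but the 2 interested partners do not count, leaving 8. Quorum is 8. Satisfied.
Vote: the indemnification of a former officer requires a majority of the disinterested partners present (10 − 2 = 8). A majority of 8 is 5, so 5 affirmative votes are needed; 5 voted in favor. Satisfied.

Valid — all requirements satisfied.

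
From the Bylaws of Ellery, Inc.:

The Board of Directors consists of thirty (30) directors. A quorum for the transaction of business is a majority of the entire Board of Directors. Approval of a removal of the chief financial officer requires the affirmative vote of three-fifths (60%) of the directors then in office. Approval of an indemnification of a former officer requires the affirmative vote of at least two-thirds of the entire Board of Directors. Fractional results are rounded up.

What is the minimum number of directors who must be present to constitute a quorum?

16

A majority of 30 is 16.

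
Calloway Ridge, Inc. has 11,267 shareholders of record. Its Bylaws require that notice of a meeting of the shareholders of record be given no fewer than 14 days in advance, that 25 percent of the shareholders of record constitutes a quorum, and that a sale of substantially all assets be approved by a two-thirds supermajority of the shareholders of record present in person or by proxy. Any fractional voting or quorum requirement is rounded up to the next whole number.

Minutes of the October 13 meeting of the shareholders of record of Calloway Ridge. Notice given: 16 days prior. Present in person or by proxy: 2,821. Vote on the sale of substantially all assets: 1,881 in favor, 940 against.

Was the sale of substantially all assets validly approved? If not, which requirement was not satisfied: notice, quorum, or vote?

Notice: 16 days given; 14 required. Satisfied.
Quorum: 25% of 11,267 = 2,816.75, rounded up to 2,817; 2,821 present. Satisfied.
Vote: requires two-thirds of those present (2,821); 2/3 of 2821 = 1880.67, rounded up to 1881, so 1,881 needed; 1,881 in favor. Satisfied.

Valid — all requirements satisfied.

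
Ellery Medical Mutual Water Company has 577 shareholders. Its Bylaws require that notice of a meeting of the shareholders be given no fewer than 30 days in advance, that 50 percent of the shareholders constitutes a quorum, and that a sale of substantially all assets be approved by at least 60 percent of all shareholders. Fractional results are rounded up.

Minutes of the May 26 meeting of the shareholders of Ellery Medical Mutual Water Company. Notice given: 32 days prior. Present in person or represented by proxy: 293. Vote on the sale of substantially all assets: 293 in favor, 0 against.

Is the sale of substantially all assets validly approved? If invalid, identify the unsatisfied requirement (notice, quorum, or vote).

Notice: 32 days given; 30 required. Satisfied.
Quorum: 50% of 577 = 288.50, rounded up to 289; 293 present. Satisfied.
Vote: requires three-fifths of all shareholders (577); 3/5 of 577 = 346.20, rounded up to 347, so 347 needed; 293 in favor. Not satisfied.

Invalid — vote requirement not satisfied.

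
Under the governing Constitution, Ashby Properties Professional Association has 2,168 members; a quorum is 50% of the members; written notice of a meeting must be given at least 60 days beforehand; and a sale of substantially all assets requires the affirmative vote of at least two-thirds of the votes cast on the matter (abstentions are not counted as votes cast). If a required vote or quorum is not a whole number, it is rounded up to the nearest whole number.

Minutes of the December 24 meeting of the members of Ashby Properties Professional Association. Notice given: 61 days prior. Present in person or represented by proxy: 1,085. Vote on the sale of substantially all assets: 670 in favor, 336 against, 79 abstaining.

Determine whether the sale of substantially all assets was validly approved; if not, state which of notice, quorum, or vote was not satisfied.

Invalid — vote requirement not satisfied.

Notice: 61 days given; 60 required. Satisfied.
Quorum: 50% of 2,168 = 1,084; 1,085 present. Satisfied.
Vote: requires two-thirds of the votes cast (1,085 − 79 abstaining = 1,006); 2/3 of 1006 = 670.67, rounded up to 671, so 671 needed; 670 in favor. Not satisfied.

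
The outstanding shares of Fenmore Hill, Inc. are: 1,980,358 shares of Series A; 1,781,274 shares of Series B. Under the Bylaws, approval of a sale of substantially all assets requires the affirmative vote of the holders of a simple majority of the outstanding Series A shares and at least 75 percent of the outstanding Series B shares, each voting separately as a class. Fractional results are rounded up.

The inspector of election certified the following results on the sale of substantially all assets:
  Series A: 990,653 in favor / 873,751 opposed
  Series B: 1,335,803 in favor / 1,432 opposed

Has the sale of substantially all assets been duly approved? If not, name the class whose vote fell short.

Not approved — the Series B shares did not give the required vote.

Series A: a majority of 1980358 is 990180; 990,180 required, 990,653 in favor — approved.
Series B: 3/4 of 1781274 = 1335955.50, rounded up to 1335956; 1,335,956 required, 1,335,803 in favor — not approved.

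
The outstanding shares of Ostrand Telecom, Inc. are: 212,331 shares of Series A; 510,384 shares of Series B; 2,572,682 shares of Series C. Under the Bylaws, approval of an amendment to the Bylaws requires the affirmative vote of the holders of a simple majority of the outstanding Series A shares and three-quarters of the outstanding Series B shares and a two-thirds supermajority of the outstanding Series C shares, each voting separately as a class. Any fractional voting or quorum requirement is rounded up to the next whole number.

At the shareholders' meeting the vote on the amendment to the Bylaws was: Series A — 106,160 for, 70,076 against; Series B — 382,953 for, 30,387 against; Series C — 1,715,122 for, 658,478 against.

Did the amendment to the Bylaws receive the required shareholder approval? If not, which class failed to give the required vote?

Series A: a majority of 212331 is 106166; 106,166 required, 106,160 in favor — not approved.
Series B: 3/4 of 510384 = 382788; 382,788 required, 382,953 in favor — approved.
Series C: 2/3 of 2572682 = 1715121.33, rounded up to 1715122; 1,715,122 required, 1,715,122 in favor — approved.

Not approved — the Series A shares did not give the required vote.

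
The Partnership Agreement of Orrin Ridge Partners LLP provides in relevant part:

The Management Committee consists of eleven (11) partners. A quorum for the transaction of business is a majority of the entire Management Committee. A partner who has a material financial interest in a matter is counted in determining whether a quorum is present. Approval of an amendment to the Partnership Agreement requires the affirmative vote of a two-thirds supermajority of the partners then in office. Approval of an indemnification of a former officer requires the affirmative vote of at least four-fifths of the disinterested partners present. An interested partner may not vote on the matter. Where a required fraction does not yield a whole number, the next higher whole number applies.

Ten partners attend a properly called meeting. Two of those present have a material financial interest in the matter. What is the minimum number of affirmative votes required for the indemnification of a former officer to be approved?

The indemnification of a former officer requires four-fifths of the disinterested partners present (10 − 2 = 8).
4/5 of 8 = 6.40, rounded up to 7.

7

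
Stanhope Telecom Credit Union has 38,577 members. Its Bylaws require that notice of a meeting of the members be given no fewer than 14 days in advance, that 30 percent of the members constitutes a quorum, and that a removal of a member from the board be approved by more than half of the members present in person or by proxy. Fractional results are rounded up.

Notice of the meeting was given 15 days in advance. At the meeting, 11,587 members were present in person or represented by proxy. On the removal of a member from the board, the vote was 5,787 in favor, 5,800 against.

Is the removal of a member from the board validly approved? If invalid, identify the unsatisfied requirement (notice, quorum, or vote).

Invalid — vote requirement not satisfied.

Notice: 15 days given; 14 required. Satisfied.
Quorum: 30% of 38,577 = 11,573.10, rounded up to 11,574; 11,587 present. Satisfied.
Vote: requires a majority of those present (11,587); a majority of 11587 is 5794, so 5,794 needed; 5,787 in favor. Not satisfied.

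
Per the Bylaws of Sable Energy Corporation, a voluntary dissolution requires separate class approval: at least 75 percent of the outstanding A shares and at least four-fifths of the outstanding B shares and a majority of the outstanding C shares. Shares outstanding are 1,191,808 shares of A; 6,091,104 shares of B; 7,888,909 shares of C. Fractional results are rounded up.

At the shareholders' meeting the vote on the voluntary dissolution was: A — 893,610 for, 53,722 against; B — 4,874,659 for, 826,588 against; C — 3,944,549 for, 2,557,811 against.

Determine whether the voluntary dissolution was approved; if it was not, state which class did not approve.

A: 3/4 of 1191808 = 893856; 893,856 required, 893,610 in favor — not approved.
B: 4/5 of 6091104 = 4872883.20, rounded up to 4872884; 4,872,884 required, 4,874,659 in favor — approved.
C: a majority of 7888909 is 3944455; 3,944,455 required, 3,944,549 in favor — approved.

Not approved — the A shares did not give the required vote.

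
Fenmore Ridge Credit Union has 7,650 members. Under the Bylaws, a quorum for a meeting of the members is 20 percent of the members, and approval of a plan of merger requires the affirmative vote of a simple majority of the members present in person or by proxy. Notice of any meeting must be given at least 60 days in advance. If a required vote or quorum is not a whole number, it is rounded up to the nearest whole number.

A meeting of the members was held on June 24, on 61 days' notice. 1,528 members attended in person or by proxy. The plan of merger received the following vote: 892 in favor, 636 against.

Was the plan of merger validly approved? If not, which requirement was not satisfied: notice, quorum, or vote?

Notice: 61 days given; 60 required. Satisfied.
Quorum: 20% of 7,650 = 1,530; 1,528 present. Not satisfied.
Vote: requires a majority of those present (1,528); a majority of 1528 is 765, so 765 needed; 892 in favor. Satisfied.

Invalid — quorum requirement not satisfied.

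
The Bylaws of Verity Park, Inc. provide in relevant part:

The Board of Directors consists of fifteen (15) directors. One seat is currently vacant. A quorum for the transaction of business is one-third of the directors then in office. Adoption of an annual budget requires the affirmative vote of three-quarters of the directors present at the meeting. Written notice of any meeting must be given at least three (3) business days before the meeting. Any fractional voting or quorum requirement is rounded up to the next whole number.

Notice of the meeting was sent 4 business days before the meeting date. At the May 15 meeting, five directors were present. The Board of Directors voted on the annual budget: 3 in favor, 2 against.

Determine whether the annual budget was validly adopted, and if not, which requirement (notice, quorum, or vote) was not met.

Notice: 4 business days given; 3 required (4 ≥ 3). Satisfied.
Quorum: 5 present; quorum is 5. Satisfied.
Vote: the annual budget requires three-fourths of the directors present (5). 3/4 of 5 = 3.75, rounded up to 4, so 4 affirmative votes are needed; 3 voted in favor. Not satisfied.

Invalid — vote requirement not satisfied.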